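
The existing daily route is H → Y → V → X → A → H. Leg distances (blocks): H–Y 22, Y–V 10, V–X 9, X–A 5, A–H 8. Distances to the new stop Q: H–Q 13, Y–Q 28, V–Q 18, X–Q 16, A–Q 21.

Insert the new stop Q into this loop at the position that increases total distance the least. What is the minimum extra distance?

Minimum extra distance: 19 blocks, inserting Q between H and Y.

Insertion cost between consecutive stops i–j is d(i,Q) + d(Q,j) − d(i,j):
  between H and Y: 13 + 28 − 22 = 19
  between Y and V: 28 + 18 − 10 = 36
  between V and X: 18 + 16 − 9 = 25
  between X and A: 16 + 21 − 5 = 32
  between A and H: 21 + 13 − 8 = 26
Cheapest insertion is between H and Y, adding 19.
New total = 54 + 19 = 73.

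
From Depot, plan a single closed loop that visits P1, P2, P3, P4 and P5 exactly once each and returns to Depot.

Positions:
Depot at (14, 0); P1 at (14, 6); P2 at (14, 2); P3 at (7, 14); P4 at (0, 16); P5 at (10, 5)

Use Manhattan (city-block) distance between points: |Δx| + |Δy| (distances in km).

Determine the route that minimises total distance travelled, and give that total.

With 5 stops there are 5!/2 = 60 distinct round trips (a route and its reverse cost the same).
Depot → P1 → P2 → P3 → P4 → P5 → Depot: 6+4+19+9+21+9 = 68
Depot → P1 → P2 → P3 → P5 → P4 → Depot: 6+4+19+12+21+30 = 92
Depot → P1 → P2 → P4 → P3 → P5 → Depot: 6+4+28+9+12+9 = 68
Depot → P1 → P2 → P4 → P5 → P3 → Depot: 6+4+28+21+12+21 = 92
Depot → P1 → P2 → P5 → P3 → P4 → Depot: 6+4+7+12+9+30 = 68
Depot → P1 → P2 → P5 → P4 → P3 → Depot: 6+4+7+21+9+21 = 68
Depot → P1 → P3 → P2 → P4 → P5 → Depot: 6+15+19+28+21+9 = 98
Depot → P1 → P3 → P2 → P5 → P4 → Depot: 6+15+19+7+21+30 = 98
Depot → P1 → P3 → P4 → P2 → P5 → Depot: 6+15+9+28+7+9 = 74
Depot → P1 → P3 → P4 → P5 → P2 → Depot: 6+15+9+21+7+2 = 60
Depot → P1 → P3 → P5 → P2 → P4 → Depot: 6+15+12+7+28+30 = 98
Depot → P1 → P3 → P5 → P4 → P2 → Depot: 6+15+12+21+28+2 = 84
Depot → P1 → P4 → P2 → P3 → P5 → Depot: 6+24+28+19+12+9 = 98
Depot → P1 → P4 → P2 → P5 → P3 → Depot: 6+24+28+7+12+21 = 98
… (46 more)
The minimum is 60.
One optimal route: Depot → P1 → P3 → P4 → P5 → P2 → Depot (or its reverse).

60 km — the shortest possible round trip.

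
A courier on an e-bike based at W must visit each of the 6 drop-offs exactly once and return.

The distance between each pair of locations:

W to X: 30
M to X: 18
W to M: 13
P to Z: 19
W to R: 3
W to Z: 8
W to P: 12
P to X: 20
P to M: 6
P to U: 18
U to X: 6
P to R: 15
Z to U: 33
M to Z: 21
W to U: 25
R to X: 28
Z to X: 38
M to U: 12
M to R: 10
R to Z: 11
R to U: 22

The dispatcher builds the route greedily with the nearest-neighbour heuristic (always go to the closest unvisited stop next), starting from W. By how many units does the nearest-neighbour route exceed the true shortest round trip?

W: R=3, Z=8, P=12, M=13, U=25, X=30 ⇒ R
R: M=10, Z=11, P=15, U=22, X=28 ⇒ M
M: P=6, U=12, X=18, Z=21 ⇒ P
P: U=18, Z=19, X=20 ⇒ U
U: X=6, Z=33 ⇒ X
X: Z=38 ⇒ Z
NN route W → R → M → P → U → X → Z → W costs 89.
Optimal: W → R → M → U → X → P → Z → W costs 78 (by enumerating all 360 distinct tours).
Excess = 89 − 78 = 11.

Excess over optimum: 11.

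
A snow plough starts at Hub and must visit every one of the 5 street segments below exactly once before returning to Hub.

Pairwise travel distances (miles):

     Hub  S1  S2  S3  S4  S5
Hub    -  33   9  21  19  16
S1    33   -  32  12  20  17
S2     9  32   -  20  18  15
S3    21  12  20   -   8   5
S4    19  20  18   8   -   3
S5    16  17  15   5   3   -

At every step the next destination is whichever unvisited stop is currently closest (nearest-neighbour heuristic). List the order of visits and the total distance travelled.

From Hub: distances to unvisited — S2=9, S5=16, S4=19, S3=21, S1=33. Nearest is S2 (9).
From S2: distances to unvisited — S5=15, S4=18, S3=20, S1=32. Nearest is S5 (15).
From S5: distances to unvisited — S4=3, S3=5, S1=17. Nearest is S4 (3).
From S4: distances to unvisited — S3=8, S1=20. Nearest is S3 (8).
From S3: distances to unvisited — S1=12. Nearest is S1 (12).
Return S1→Hub: 33.
Total = 9 + 15 + 3 + 8 + 12 + 33 = 80.

Nearest-neighbour total = 80 miles; route Hub → S2 → S5 → S4 → S3 → S1 → Hub.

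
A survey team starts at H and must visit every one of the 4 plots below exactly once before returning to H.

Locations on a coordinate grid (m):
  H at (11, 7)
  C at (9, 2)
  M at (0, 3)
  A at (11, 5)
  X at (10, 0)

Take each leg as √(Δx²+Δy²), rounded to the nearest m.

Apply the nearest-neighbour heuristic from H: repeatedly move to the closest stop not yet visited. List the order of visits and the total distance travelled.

At H the remaining stops are A 2, C 5, X 7, M 12; go to A.
At A the remaining stops are C 4, X 5, M 11; go to C.
At C the remaining stops are X 2, M 9; go to X.
At X the remaining stops are M 10; go to M.
Return M→H: 12.
Total = 2 + 4 + 2 + 10 + 12 = 30.

Total distance 30 m via the nearest-neighbour route H → A → C → X → M → H.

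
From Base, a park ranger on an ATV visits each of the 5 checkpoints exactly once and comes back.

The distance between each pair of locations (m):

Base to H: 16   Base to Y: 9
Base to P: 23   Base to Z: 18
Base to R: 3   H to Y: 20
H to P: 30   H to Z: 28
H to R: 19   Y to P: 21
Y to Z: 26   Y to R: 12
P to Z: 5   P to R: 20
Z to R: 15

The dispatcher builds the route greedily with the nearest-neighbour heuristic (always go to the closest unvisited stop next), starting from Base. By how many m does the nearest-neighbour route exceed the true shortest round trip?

The nearest-neighbour route is 11 m longer than optimal.

Base: R=3, Y=9, H=16, Z=18, P=23 ⇒ R
R: Y=12, Z=15, H=19, P=20 ⇒ Y
Y: H=20, P=21, Z=26 ⇒ H
H: Z=28, P=30 ⇒ Z
Z: P=5 ⇒ P
NN route Base → R → Y → H → Z → P → Base costs 91.
Optimal: Base → H → Y → P → Z → R → Base costs 80 (by enumerating all 60 distinct tours).
Excess = 91 − 80 = 11.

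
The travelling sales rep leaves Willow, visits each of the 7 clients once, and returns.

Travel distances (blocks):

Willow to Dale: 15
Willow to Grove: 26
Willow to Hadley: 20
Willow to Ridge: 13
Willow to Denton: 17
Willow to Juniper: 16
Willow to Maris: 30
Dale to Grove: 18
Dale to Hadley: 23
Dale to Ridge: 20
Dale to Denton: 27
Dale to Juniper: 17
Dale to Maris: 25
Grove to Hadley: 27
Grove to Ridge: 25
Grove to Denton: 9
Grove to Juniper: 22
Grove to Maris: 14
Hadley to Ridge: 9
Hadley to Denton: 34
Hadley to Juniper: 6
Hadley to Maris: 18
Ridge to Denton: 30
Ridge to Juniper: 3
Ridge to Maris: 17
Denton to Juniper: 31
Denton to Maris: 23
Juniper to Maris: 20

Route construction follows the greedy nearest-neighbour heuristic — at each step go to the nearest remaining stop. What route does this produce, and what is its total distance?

At Willow the remaining stops are Ridge 13, Dale 15, Juniper 16, Denton 17, Hadley 20, Grove 26, Maris 30; go to Ridge.
At Ridge the remaining stops are Juniper 3, Hadley 9, Maris 17, Dale 20, Grove 25, Denton 30; go to Juniper.
At Juniper the remaining stops are Hadley 6, Dale 17, Maris 20, Grove 22, Denton 31; go to Hadley.
At Hadley the remaining stops are Maris 18, Dale 23, Grove 27, Denton 34; go to Maris.
At Maris the remaining stops are Grove 14, Denton 23, Dale 25; go to Grove.
At Grove the remaining stops are Denton 9, Dale 18; go to Denton.
At Denton the remaining stops are Dale 27; go to Dale.
Return Dale→Willow: 15.
Total = 13 + 3 + 6 + 18 + 14 + 9 + 27 + 15 = 105.

Total distance 105 blocks via the nearest-neighbour route Willow → Ridge → Juniper → Hadley → Maris → Grove → Denton → Dale → Willow.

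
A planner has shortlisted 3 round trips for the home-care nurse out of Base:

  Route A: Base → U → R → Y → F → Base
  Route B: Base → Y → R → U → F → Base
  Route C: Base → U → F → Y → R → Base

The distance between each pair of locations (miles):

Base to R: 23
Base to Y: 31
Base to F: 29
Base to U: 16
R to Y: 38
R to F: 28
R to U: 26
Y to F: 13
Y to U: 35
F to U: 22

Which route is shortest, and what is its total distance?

Shortest is Route C, total 112 miles.

Route A: 16 + 26 + 38 + 13 + 29 = 122
Route B: 31 + 38 + 26 + 22 + 29 = 146
Route C: 16 + 22 + 13 + 38 + 23 = 112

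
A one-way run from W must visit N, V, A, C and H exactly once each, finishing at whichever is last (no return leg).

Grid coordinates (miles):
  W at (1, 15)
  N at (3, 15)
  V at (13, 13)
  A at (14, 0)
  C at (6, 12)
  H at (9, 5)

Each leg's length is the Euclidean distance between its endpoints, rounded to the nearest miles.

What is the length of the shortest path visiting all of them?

Minimum one-way distance = 29 miles.

There are 5! = 120 possible orderings.
W - N - V - A - C - H: 2+10+13+14+8 = 47
W - N - V - A - H - C: 2+10+13+7+8 = 40
W - N - V - C - A - H: 2+10+7+14+7 = 40
W - N - V - C - H - A: 2+10+7+8+7 = 34
W - N - V - H - A - C: 2+10+9+7+14 = 42
W - N - V - H - C - A: 2+10+9+8+14 = 43
W - N - A - V - C - H: 2+19+13+7+8 = 49
W - N - A - V - H - C: 2+19+13+9+8 = 51
W - N - A - C - V - H: 2+19+14+7+9 = 51
W - N - A - C - H - V: 2+19+14+8+9 = 52
W - N - A - H - V - C: 2+19+7+9+7 = 44
W - N - A - H - C - V: 2+19+7+8+7 = 43
W - N - C - V - A - H: 2+4+7+13+7 = 33
W - N - C - V - H - A: 2+4+7+9+7 = 29
… (106 more)
The minimum is 29.
One shortest path: W → N → C → V → H → A.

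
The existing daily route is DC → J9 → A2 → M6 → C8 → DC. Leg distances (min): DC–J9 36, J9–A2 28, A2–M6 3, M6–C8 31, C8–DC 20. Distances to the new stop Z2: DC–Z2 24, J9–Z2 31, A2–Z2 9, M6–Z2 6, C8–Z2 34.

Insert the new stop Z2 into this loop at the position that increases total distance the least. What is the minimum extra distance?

+9 min — insert Z2 between M6 and C8.

Insertion cost between consecutive stops i–j is d(i,Z2) + d(Z2,j) − d(i,j):
  between DC and J9: 24 + 31 − 36 = 19
  between J9 and A2: 31 + 9 − 28 = 12
  between A2 and M6: 9 + 6 − 3 = 12
  between M6 and C8: 6 + 34 − 31 = 9
  between C8 and DC: 34 + 24 − 20 = 38
Cheapest insertion is between M6 and C8, adding 9.
New total = 118 + 9 = 127.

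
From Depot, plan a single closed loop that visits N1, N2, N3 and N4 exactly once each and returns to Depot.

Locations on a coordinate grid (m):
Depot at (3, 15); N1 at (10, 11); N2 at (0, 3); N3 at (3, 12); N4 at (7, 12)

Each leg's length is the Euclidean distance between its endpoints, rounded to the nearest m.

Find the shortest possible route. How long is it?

Depot - N1 - N2 - N3 - N4 - Depot: 8+13+9+4+5 = 39
Depot - N1 - N2 - N4 - N3 - Depot: 8+13+11+4+3 = 39
Depot - N1 - N3 - N2 - N4 - Depot: 8+7+9+11+5 = 40
Depot - N1 - N3 - N4 - N2 - Depot: 8+7+4+11+12 = 42
Depot - N1 - N4 - N2 - N3 - Depot: 8+3+11+9+3 = 34
Depot - N1 - N4 - N3 - N2 - Depot: 8+3+4+9+12 = 36
Depot - N2 - N1 - N3 - N4 - Depot: 12+13+7+4+5 = 41
Depot - N2 - N1 - N4 - N3 - Depot: 12+13+3+4+3 = 35
Depot - N2 - N3 - N1 - N4 - Depot: 12+9+7+3+5 = 36
Depot - N2 - N4 - N1 - N3 - Depot: 12+11+3+7+3 = 36
Depot - N3 - N1 - N2 - N4 - Depot: 3+7+13+11+5 = 39
Depot - N3 - N2 - N1 - N4 - Depot: 3+9+13+3+5 = 33
The minimum is 33.
One optimal route: Depot → N3 → N2 → N1 → N4 → Depot (or its reverse).

33 m — the shortest possible round trip.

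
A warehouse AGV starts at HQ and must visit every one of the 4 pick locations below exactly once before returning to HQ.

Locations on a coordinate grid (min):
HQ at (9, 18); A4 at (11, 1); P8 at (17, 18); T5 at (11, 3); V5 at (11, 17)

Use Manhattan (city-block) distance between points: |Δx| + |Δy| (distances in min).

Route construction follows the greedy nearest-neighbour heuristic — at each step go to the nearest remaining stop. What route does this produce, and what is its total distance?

At HQ the remaining stops are V5 3, P8 8, T5 17, A4 19; go to V5.
At V5 the remaining stops are P8 7, T5 14, A4 16; go to P8.
At P8 the remaining stops are T5 21, A4 23; go to T5.
At T5 the remaining stops are A4 2; go to A4.
Return A4→HQ: 19.
Total = 3 + 7 + 21 + 2 + 19 = 52.

Total distance 52 min via the nearest-neighbour route HQ → V5 → P8 → T5 → A4 → HQ.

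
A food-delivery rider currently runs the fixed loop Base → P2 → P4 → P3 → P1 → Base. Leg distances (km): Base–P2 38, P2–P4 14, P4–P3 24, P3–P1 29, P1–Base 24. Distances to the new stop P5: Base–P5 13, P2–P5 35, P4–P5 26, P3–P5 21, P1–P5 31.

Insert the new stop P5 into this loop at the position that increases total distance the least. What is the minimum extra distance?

Adding 10 km by placing P5 on the Base–P2 leg.

Insertion cost between consecutive stops i–j is d(i,P5) + d(P5,j) − d(i,j):
  between Base and P2: 13 + 35 − 38 = 10
  between P2 and P4: 35 + 26 − 14 = 47
  between P4 and P3: 26 + 21 − 24 = 23
  between P3 and P1: 21 + 31 − 29 = 23
  between P1 and Base: 31 + 13 − 24 = 20
Cheapest insertion is between Base and P2, adding 10.
New total = 129 + 10 = 139.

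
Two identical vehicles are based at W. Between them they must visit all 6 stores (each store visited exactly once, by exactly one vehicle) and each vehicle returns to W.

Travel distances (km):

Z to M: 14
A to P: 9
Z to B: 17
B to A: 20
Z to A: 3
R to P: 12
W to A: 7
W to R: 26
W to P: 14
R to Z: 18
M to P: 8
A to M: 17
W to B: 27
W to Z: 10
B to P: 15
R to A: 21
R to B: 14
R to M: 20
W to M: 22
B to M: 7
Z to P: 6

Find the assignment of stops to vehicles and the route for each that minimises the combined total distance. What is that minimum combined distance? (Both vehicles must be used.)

Check every non-empty split of the stops between the two vehicles; for each half take its own optimal tour:
  {R} + {Z, B, A, M, P}: 52 + 56 = 108
  {Z} + {R, B, A, M, P}: 20 + 71 = 91
  {R, Z} + {B, A, M, P}: 54 + 56 = 110
  {B} + {R, Z, A, M, P}: 54 + 70 = 124
  {R, B} + {Z, A, M, P}: 67 + 46 = 113
  {Z, B} + {R, A, M, P}: 54 + 70 = 124
  … (31 splits in total)
  {A} + {R, Z, B, M, P}: 14 + 71 = 85  ← best
Best: vehicle 1 W → A → W = 14; vehicle 2 W → R → B → M → P → Z → W = 71; combined 85.

Minimum combined distance: 85 km.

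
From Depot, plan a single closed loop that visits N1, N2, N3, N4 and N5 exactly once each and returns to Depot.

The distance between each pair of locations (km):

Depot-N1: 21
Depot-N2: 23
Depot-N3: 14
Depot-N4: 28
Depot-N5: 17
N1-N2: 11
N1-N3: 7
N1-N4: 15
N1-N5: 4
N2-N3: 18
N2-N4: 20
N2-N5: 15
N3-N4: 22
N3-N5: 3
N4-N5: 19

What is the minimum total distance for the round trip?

Shortest round trip = 79 km.

With 5 stops there are 5!/2 = 60 distinct round trips (a route and its reverse cost the same).
Depot-N1-N2-N3-N4-N5-Depot: 21+11+18+22+19+17 = 108
Depot-N1-N2-N3-N5-N4-Depot: 21+11+18+3+19+28 = 100
Depot-N1-N2-N4-N3-N5-Depot: 21+11+20+22+3+17 = 94
Depot-N1-N2-N4-N5-N3-Depot: 21+11+20+19+3+14 = 88
Depot-N1-N2-N5-N3-N4-Depot: 21+11+15+3+22+28 = 100
Depot-N1-N2-N5-N4-N3-Depot: 21+11+15+19+22+14 = 102
Depot-N1-N3-N2-N4-N5-Depot: 21+7+18+20+19+17 = 102
Depot-N1-N3-N2-N5-N4-Depot: 21+7+18+15+19+28 = 108
Depot-N1-N3-N4-N2-N5-Depot: 21+7+22+20+15+17 = 102
Depot-N1-N3-N4-N5-N2-Depot: 21+7+22+19+15+23 = 107
Depot-N1-N3-N5-N2-N4-Depot: 21+7+3+15+20+28 = 94
Depot-N1-N3-N5-N4-N2-Depot: 21+7+3+19+20+23 = 93
Depot-N1-N4-N2-N3-N5-Depot: 21+15+20+18+3+17 = 94
Depot-N1-N4-N2-N5-N3-Depot: 21+15+20+15+3+14 = 88
… (46 more)
Depot-N2-N4-N1-N5-N3-Depot: 23+20+15+4+3+14 = 79  ← best
The minimum is 79.
One optimal route: Depot → N2 → N4 → N1 → N5 → N3 → Depot (or its reverse).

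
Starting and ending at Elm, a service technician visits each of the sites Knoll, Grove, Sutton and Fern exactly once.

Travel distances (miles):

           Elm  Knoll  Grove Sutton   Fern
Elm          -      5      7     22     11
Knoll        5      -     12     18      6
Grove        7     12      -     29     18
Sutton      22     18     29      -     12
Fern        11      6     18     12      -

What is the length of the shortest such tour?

Elm-Knoll-Grove-Sutton-Fern-Elm: 5+12+29+12+11 = 69
Elm-Knoll-Grove-Fern-Sutton-Elm: 5+12+18+12+22 = 69
Elm-Knoll-Sutton-Grove-Fern-Elm: 5+18+29+18+11 = 81
Elm-Knoll-Sutton-Fern-Grove-Elm: 5+18+12+18+7 = 60
Elm-Knoll-Fern-Grove-Sutton-Elm: 5+6+18+29+22 = 80
Elm-Knoll-Fern-Sutton-Grove-Elm: 5+6+12+29+7 = 59
Elm-Grove-Knoll-Sutton-Fern-Elm: 7+12+18+12+11 = 60
Elm-Grove-Knoll-Fern-Sutton-Elm: 7+12+6+12+22 = 59
Elm-Grove-Sutton-Knoll-Fern-Elm: 7+29+18+6+11 = 71
Elm-Grove-Fern-Knoll-Sutton-Elm: 7+18+6+18+22 = 71
Elm-Sutton-Knoll-Grove-Fern-Elm: 22+18+12+18+11 = 81
Elm-Sutton-Grove-Knoll-Fern-Elm: 22+29+12+6+11 = 80
The minimum is 59.
One optimal route: Elm → Knoll → Fern → Sutton → Grove → Elm (or its reverse).

Shortest round trip = 59 miles.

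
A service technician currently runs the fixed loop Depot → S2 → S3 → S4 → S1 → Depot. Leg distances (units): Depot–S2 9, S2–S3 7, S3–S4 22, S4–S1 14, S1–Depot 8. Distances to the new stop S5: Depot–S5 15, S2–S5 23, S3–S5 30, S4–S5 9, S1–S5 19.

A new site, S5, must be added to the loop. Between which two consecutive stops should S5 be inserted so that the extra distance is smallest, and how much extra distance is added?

Insertion cost between consecutive stops i–j is d(i,S5) + d(S5,j) − d(i,j):
  between Depot and S2: 15 + 23 − 9 = 29
  between S2 and S3: 23 + 30 − 7 = 46
  between S3 and S4: 30 + 9 − 22 = 17
  between S4 and S1: 9 + 19 − 14 = 14
  between S1 and Depot: 19 + 15 − 8 = 26
Cheapest insertion is between S4 and S1, adding 14.
New total = 60 + 14 = 74.

+14 — insert S5 between S4 and S1.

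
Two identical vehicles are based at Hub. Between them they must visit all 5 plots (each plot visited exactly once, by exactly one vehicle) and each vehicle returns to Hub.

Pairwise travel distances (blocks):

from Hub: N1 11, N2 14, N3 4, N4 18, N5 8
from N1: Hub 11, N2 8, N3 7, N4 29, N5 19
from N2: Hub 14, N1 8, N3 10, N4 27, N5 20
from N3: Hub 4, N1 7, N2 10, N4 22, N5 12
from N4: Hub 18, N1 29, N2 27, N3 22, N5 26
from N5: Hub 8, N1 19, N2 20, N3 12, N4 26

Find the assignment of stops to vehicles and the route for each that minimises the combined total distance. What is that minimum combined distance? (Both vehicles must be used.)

Minimum combined distance: 80 blocks.

Check every non-empty split of the stops between the two vehicles; for each half take its own optimal tour:
  {N1} + {N2, N3, N4, N5}: 22 + 75 = 97
  {N2} + {N1, N3, N4, N5}: 28 + 74 = 102
  {N1, N2} + {N3, N4, N5}: 33 + 60 = 93
  {N3} + {N1, N2, N4, N5}: 8 + 80 = 88
  {N1, N3} + {N2, N4, N5}: 22 + 73 = 95
  {N2, N3} + {N1, N4, N5}: 28 + 74 = 102
  … (15 splits in total)
  {N1, N2, N3, N4} + {N5}: 64 + 16 = 80  ← best
Best: vehicle 1 Hub → N3 → N1 → N2 → N4 → Hub = 64; vehicle 2 Hub → N5 → Hub = 16; combined 80.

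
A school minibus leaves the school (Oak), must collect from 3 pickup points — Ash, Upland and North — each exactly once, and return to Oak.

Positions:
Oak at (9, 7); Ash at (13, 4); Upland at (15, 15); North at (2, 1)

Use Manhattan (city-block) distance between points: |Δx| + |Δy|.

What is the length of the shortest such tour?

54 — the shortest possible round trip.

With 3 stops there are 3!/2 = 3 distinct round trips (a route and its reverse cost the same).
Oak - Ash - Upland - North - Oak: 7+13+27+13 = 60
Oak - Ash - North - Upland - Oak: 7+14+27+14 = 62
Oak - Upland - Ash - North - Oak: 14+13+14+13 = 54
The minimum is 54.
One optimal route: Oak → Upland → Ash → North → Oak (or its reverse).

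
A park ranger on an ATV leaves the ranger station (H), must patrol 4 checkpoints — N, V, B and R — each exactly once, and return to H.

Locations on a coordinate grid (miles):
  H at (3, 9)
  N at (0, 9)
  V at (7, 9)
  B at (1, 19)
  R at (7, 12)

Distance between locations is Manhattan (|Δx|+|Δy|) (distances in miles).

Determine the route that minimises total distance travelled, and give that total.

There are 12 distinct closed tours to check (reversals are equivalent).
H→N→V→B→R→H: 3+7+16+13+7 = 46
H→N→V→R→B→H: 3+7+3+13+12 = 38
H→N→B→V→R→H: 3+11+16+3+7 = 40
H→N→B→R→V→H: 3+11+13+3+4 = 34
H→N→R→V→B→H: 3+10+3+16+12 = 44
H→N→R→B→V→H: 3+10+13+16+4 = 46
H→V→N→B→R→H: 4+7+11+13+7 = 42
H→V→N→R→B→H: 4+7+10+13+12 = 46
H→V→B→N→R→H: 4+16+11+10+7 = 48
H→V→R→N→B→H: 4+3+10+11+12 = 40
H→B→N→V→R→H: 12+11+7+3+7 = 40
H→B→V→N→R→H: 12+16+7+10+7 = 52
The minimum is 34.
One optimal route: H → N → B → R → V → H (or its reverse).

34 miles — the shortest possible round trip.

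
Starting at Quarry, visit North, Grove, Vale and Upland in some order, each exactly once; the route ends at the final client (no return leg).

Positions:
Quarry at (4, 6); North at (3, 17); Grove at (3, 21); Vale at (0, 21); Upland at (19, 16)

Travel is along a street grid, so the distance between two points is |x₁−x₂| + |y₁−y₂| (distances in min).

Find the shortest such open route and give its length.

There are 4! = 24 possible orderings.
Quarry - North - Grove - Vale - Upland: 12+4+3+24 = 43
Quarry - North - Grove - Upland - Vale: 12+4+21+24 = 61
Quarry - North - Vale - Grove - Upland: 12+7+3+21 = 43
Quarry - North - Vale - Upland - Grove: 12+7+24+21 = 64
Quarry - North - Upland - Grove - Vale: 12+17+21+3 = 53
Quarry - North - Upland - Vale - Grove: 12+17+24+3 = 56
Quarry - Grove - North - Vale - Upland: 16+4+7+24 = 51
Quarry - Grove - North - Upland - Vale: 16+4+17+24 = 61
Quarry - Grove - Vale - North - Upland: 16+3+7+17 = 43
Quarry - Grove - Vale - Upland - North: 16+3+24+17 = 60
Quarry - Grove - Upland - North - Vale: 16+21+17+7 = 61
Quarry - Grove - Upland - Vale - North: 16+21+24+7 = 68
Quarry - Vale - North - Grove - Upland: 19+7+4+21 = 51
Quarry - Vale - North - Upland - Grove: 19+7+17+21 = 64
… (10 more)
The minimum is 43.
One shortest path: Quarry → North → Grove → Vale → Upland.

Shortest open route: 43 min.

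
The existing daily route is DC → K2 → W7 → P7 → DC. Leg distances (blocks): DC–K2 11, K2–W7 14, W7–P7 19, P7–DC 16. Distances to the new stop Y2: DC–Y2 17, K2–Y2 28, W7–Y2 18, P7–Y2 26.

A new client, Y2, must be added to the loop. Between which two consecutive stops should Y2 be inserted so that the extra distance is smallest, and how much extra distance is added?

Insertion cost between consecutive stops i–j is d(i,Y2) + d(Y2,j) − d(i,j):
  between DC and K2: 17 + 28 − 11 = 34
  between K2 and W7: 28 + 18 − 14 = 32
  between W7 and P7: 18 + 26 − 19 = 25
  between P7 and DC: 26 + 17 − 16 = 27
Cheapest insertion is between W7 and P7, adding 25.
New total = 60 + 25 = 85.

+25 blocks — insert Y2 between W7 and P7.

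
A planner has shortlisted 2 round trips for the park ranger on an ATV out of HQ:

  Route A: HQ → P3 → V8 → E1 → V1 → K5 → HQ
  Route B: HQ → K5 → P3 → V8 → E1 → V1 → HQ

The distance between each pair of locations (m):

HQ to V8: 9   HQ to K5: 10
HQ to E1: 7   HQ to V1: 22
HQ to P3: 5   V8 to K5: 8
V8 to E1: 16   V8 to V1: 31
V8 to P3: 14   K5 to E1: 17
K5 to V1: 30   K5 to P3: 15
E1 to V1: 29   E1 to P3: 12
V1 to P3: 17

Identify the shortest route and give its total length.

104 m — Route A is the shortest.

Route A: 5 + 14 + 16 + 29 + 30 + 10 = 104
Route B: 10 + 15 + 14 + 16 + 29 + 22 = 106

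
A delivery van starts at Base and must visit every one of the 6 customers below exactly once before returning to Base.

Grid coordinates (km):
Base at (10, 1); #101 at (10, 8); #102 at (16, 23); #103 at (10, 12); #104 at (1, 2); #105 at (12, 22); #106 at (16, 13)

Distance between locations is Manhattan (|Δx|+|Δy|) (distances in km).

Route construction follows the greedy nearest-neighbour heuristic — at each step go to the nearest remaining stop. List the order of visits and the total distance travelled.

74 km along Base → #101 → #103 → #106 → #102 → #105 → #104 → Base.

Base → [#101:7 / #104:10 / #103:11 / #106:18 / #105:23 / #102:28] → #101 (7)
#101 → [#103:4 / #106:11 / #104:15 / #105:16 / #102:21] → #103 (4)
#103 → [#106:7 / #105:12 / #102:17 / #104:19] → #106 (7)
#106 → [#102:10 / #105:13 / #104:26] → #102 (10)
#102 → [#105:5 / #104:36] → #105 (5)
#105 → [#104:31] → #104 (31)
Return #104→Base: 10.
Total = 7 + 4 + 7 + 10 + 5 + 31 + 10 = 74.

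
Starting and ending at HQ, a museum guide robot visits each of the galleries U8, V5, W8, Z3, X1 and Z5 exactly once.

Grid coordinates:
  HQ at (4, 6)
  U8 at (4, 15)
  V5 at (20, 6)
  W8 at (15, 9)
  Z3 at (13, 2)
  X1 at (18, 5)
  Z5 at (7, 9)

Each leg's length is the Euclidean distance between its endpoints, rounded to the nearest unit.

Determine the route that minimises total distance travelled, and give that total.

48 — the shortest possible round trip.

There are 360 distinct closed tours to check (reversals are equivalent).
HQ-U8-V5-W8-Z3-X1-Z5-HQ: 9+18+6+7+6+12+4 = 62
HQ-U8-V5-W8-Z3-Z5-X1-HQ: 9+18+6+7+9+12+14 = 75
HQ-U8-V5-W8-X1-Z3-Z5-HQ: 9+18+6+5+6+9+4 = 57
HQ-U8-V5-W8-X1-Z5-Z3-HQ: 9+18+6+5+12+9+10 = 69
HQ-U8-V5-W8-Z5-Z3-X1-HQ: 9+18+6+8+9+6+14 = 70
HQ-U8-V5-W8-Z5-X1-Z3-HQ: 9+18+6+8+12+6+10 = 69
HQ-U8-V5-Z3-W8-X1-Z5-HQ: 9+18+8+7+5+12+4 = 63
HQ-U8-V5-Z3-W8-Z5-X1-HQ: 9+18+8+7+8+12+14 = 76
… (352 more)
HQ-U8-Z5-W8-V5-X1-Z3-HQ: 9+7+8+6+2+6+10 = 48  ← best
The minimum is 48.
One optimal route: HQ → U8 → Z5 → W8 → V5 → X1 → Z3 → HQ (or its reverse).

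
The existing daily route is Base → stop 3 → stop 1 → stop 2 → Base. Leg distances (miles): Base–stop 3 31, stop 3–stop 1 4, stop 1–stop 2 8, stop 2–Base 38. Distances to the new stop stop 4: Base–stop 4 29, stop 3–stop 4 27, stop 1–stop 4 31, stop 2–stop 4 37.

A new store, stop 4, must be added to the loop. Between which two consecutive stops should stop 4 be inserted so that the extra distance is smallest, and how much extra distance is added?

Insertion cost between consecutive stops i–j is d(i,stop 4) + d(stop 4,j) − d(i,j):
  between Base and stop 3: 29 + 27 − 31 = 25
  between stop 3 and stop 1: 27 + 31 − 4 = 54
  between stop 1 and stop 2: 31 + 37 − 8 = 60
  between stop 2 and Base: 37 + 29 − 38 = 28
Cheapest insertion is between Base and stop 3, adding 25.
New total = 81 + 25 = 106.

Adding 25 miles by placing stop 4 on the Base–stop 3 leg.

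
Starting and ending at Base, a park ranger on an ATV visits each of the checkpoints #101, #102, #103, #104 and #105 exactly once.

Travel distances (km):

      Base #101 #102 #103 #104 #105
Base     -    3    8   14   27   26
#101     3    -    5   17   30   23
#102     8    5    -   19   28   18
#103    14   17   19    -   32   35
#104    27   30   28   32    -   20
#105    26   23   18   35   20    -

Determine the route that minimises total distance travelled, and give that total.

Shortest round trip = 92 km.

With 5 stops there are 5!/2 = 60 distinct round trips (a route and its reverse cost the same).
Base-#101-#102-#103-#104-#105-Base: 3+5+19+32+20+26 = 105
Base-#101-#102-#103-#105-#104-Base: 3+5+19+35+20+27 = 109
Base-#101-#102-#104-#103-#105-Base: 3+5+28+32+35+26 = 129
Base-#101-#102-#104-#105-#103-Base: 3+5+28+20+35+14 = 105
Base-#101-#102-#105-#103-#104-Base: 3+5+18+35+32+27 = 120
Base-#101-#102-#105-#104-#103-Base: 3+5+18+20+32+14 = 92
Base-#101-#103-#102-#104-#105-Base: 3+17+19+28+20+26 = 113
Base-#101-#103-#102-#105-#104-Base: 3+17+19+18+20+27 = 104
Base-#101-#103-#104-#102-#105-Base: 3+17+32+28+18+26 = 124
Base-#101-#103-#104-#105-#102-Base: 3+17+32+20+18+8 = 98
Base-#101-#103-#105-#102-#104-Base: 3+17+35+18+28+27 = 128
Base-#101-#103-#105-#104-#102-Base: 3+17+35+20+28+8 = 111
Base-#101-#104-#102-#103-#105-Base: 3+30+28+19+35+26 = 141
Base-#101-#104-#102-#105-#103-Base: 3+30+28+18+35+14 = 128
… (46 more)
The minimum is 92.
One optimal route: Base → #101 → #102 → #105 → #104 → #103 → Base (or its reverse).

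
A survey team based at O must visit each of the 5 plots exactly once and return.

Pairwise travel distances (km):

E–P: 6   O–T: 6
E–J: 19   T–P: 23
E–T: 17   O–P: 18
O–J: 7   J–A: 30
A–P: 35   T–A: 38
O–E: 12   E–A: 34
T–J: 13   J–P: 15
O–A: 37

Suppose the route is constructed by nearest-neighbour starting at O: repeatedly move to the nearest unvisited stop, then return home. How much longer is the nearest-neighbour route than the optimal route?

The nearest-neighbour route is 10 km longer than optimal.

From O: T=6, J=7, E=12, P=18, A=37 → choose T (6).
From T: J=13, E=17, P=23, A=38 → choose J (13).
From J: P=15, E=19, A=30 → choose P (15).
From P: E=6, A=35 → choose E (6).
From E: A=34 → choose A (34).
NN route O → T → J → P → E → A → O costs 111.
Optimal: O → T → E → P → A → J → O costs 101 (by enumerating all 60 distinct tours).
Excess = 111 − 101 = 10.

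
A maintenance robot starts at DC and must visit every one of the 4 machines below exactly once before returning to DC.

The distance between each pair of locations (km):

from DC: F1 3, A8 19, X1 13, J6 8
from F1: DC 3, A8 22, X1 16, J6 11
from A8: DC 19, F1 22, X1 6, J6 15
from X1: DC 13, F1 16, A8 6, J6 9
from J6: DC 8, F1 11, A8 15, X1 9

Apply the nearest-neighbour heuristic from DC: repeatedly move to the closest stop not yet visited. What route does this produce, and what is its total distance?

At DC the remaining stops are F1 3, J6 8, X1 13, A8 19; go to F1.
At F1 the remaining stops are J6 11, X1 16, A8 22; go to J6.
At J6 the remaining stops are X1 9, A8 15; go to X1.
At X1 the remaining stops are A8 6; go to A8.
Return A8→DC: 19.
Total = 3 + 11 + 9 + 6 + 19 = 48.

48 km along DC → F1 → J6 → X1 → A8 → DC.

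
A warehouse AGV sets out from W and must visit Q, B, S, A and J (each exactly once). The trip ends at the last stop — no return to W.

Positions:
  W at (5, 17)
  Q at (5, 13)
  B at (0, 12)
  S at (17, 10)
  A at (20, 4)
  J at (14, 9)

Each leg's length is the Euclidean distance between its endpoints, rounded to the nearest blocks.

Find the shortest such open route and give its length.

There are 5! = 120 possible orderings.
W→Q→B→S→A→J: 4+5+17+7+8 = 41
W→Q→B→S→J→A: 4+5+17+3+8 = 37
W→Q→B→A→S→J: 4+5+22+7+3 = 41
W→Q→B→A→J→S: 4+5+22+8+3 = 42
W→Q→B→J→S→A: 4+5+14+3+7 = 33
W→Q→B→J→A→S: 4+5+14+8+7 = 38
W→Q→S→B→A→J: 4+12+17+22+8 = 63
W→Q→S→B→J→A: 4+12+17+14+8 = 55
W→Q→S→A→B→J: 4+12+7+22+14 = 59
W→Q→S→A→J→B: 4+12+7+8+14 = 45
W→Q→S→J→B→A: 4+12+3+14+22 = 55
W→Q→S→J→A→B: 4+12+3+8+22 = 49
W→Q→A→B→S→J: 4+17+22+17+3 = 63
W→Q→A→B→J→S: 4+17+22+14+3 = 60
… (106 more)
W→B→Q→J→S→A: 7+5+10+3+7 = 32  ← best
The minimum is 32.
One shortest path: W → B → Q → J → S → A.

Shortest open route: 32 blocks.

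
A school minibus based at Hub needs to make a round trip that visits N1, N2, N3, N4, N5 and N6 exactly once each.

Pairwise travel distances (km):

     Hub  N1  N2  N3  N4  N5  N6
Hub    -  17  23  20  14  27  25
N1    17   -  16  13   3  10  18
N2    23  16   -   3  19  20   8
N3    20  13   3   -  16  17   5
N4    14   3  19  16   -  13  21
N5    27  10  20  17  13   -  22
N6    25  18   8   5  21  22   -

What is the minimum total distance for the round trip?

80 km — the shortest possible round trip.

With 6 stops there are 6!/2 = 360 distinct round trips (a route and its reverse cost the same).
Hub → N1 → N2 → N3 → N4 → N5 → N6 → Hub: 17+16+3+16+13+22+25 = 112
Hub → N1 → N2 → N3 → N4 → N6 → N5 → Hub: 17+16+3+16+21+22+27 = 122
Hub → N1 → N2 → N3 → N5 → N4 → N6 → Hub: 17+16+3+17+13+21+25 = 112
Hub → N1 → N2 → N3 → N5 → N6 → N4 → Hub: 17+16+3+17+22+21+14 = 110
Hub → N1 → N2 → N3 → N6 → N4 → N5 → Hub: 17+16+3+5+21+13+27 = 102
Hub → N1 → N2 → N3 → N6 → N5 → N4 → Hub: 17+16+3+5+22+13+14 = 90
Hub → N1 → N2 → N4 → N3 → N5 → N6 → Hub: 17+16+19+16+17+22+25 = 132
Hub → N1 → N2 → N4 → N3 → N6 → N5 → Hub: 17+16+19+16+5+22+27 = 122
… (352 more)
Hub → N2 → N3 → N6 → N5 → N1 → N4 → Hub: 23+3+5+22+10+3+14 = 80  ← best
The minimum is 80.
One optimal route: Hub → N2 → N3 → N6 → N5 → N1 → N4 → Hub (or its reverse).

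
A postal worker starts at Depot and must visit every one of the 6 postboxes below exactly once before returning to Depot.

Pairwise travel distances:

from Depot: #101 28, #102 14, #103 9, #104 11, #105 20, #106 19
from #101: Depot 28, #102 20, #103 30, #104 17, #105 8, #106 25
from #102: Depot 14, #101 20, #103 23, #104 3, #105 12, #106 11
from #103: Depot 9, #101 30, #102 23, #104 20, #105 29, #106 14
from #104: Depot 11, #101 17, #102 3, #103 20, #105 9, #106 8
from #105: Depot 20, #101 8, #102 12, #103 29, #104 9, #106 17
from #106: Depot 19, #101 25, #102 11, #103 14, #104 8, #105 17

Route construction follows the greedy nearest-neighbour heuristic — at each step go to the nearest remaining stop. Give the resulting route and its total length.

Total distance 82 via the nearest-neighbour route Depot → #103 → #106 → #104 → #102 → #105 → #101 → Depot.

Depot → [#103:9 / #104:11 / #102:14 / #106:19 / #105:20 / #101:28] → #103 (9)
#103 → [#106:14 / #104:20 / #102:23 / #105:29 / #101:30] → #106 (14)
#106 → [#104:8 / #102:11 / #105:17 / #101:25] → #104 (8)
#104 → [#102:3 / #105:9 / #101:17] → #102 (3)
#102 → [#105:12 / #101:20] → #105 (12)
#105 → [#101:8] → #101 (8)
Return #101→Depot: 28.
Total = 9 + 14 + 8 + 3 + 12 + 8 + 28 = 82.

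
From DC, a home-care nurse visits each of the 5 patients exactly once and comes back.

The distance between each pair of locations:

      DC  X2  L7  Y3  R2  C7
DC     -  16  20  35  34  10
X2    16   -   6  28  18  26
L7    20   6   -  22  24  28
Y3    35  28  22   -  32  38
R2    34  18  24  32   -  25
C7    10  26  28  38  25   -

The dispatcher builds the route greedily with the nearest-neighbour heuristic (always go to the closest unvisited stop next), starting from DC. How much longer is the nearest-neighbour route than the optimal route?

Excess over optimum: 5.

From DC: C7=10, X2=16, L7=20, R2=34, Y3=35 → choose C7 (10).
From C7: R2=25, X2=26, L7=28, Y3=38 → choose R2 (25).
From R2: X2=18, L7=24, Y3=32 → choose X2 (18).
From X2: L7=6, Y3=28 → choose L7 (6).
From L7: Y3=22 → choose Y3 (22).
NN route DC → C7 → R2 → X2 → L7 → Y3 → DC costs 116.
Optimal: DC → X2 → L7 → Y3 → R2 → C7 → DC costs 111 (by enumerating all 60 distinct tours).
Excess = 116 − 111 = 5.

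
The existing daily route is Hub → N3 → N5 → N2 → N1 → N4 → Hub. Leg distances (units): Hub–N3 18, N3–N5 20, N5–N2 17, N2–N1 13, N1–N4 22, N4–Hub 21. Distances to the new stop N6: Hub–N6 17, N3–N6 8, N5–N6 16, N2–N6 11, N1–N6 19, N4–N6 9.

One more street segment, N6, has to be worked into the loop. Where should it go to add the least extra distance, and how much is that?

+4 — insert N6 between N3 and N5.

Insertion cost between consecutive stops i–j is d(i,N6) + d(N6,j) − d(i,j):
  between Hub and N3: 17 + 8 − 18 = 7
  between N3 and N5: 8 + 16 − 20 = 4
  between N5 and N2: 16 + 11 − 17 = 10
  between N2 and N1: 11 + 19 − 13 = 17
  between N1 and N4: 19 + 9 − 22 = 6
  between N4 and Hub: 9 + 17 − 21 = 5
Cheapest insertion is between N3 and N5, adding 4.
New total = 111 + 4 = 115.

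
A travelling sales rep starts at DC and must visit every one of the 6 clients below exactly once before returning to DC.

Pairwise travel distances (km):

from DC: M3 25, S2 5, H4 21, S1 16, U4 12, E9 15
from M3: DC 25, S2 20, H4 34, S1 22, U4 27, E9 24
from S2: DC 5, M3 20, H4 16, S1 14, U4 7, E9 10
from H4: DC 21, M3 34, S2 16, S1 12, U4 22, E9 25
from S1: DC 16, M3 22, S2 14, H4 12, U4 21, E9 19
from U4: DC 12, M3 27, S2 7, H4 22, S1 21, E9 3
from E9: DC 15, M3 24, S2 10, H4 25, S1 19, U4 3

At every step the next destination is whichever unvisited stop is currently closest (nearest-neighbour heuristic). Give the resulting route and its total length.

DC → [S2:5 / U4:12 / E9:15 / S1:16 / H4:21 / M3:25] → S2 (5)
S2 → [U4:7 / E9:10 / S1:14 / H4:16 / M3:20] → U4 (7)
U4 → [E9:3 / S1:21 / H4:22 / M3:27] → E9 (3)
E9 → [S1:19 / M3:24 / H4:25] → S1 (19)
S1 → [H4:12 / M3:22] → H4 (12)
H4 → [M3:34] → M3 (34)
Return M3→DC: 25.
Total = 5 + 7 + 3 + 19 + 12 + 34 + 25 = 105.

Total distance 105 km via the nearest-neighbour route DC → S2 → U4 → E9 → S1 → H4 → M3 → DC.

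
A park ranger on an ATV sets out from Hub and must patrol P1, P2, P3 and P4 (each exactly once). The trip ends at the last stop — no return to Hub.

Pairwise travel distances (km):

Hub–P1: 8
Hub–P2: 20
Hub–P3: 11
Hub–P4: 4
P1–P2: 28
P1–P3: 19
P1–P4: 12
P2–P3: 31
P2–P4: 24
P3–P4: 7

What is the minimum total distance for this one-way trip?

There are 4! = 24 possible orderings.
Hub - P1 - P2 - P3 - P4: 8+28+31+7 = 74
Hub - P1 - P2 - P4 - P3: 8+28+24+7 = 67
Hub - P1 - P3 - P2 - P4: 8+19+31+24 = 82
Hub - P1 - P3 - P4 - P2: 8+19+7+24 = 58
Hub - P1 - P4 - P2 - P3: 8+12+24+31 = 75
Hub - P1 - P4 - P3 - P2: 8+12+7+31 = 58
Hub - P2 - P1 - P3 - P4: 20+28+19+7 = 74
Hub - P2 - P1 - P4 - P3: 20+28+12+7 = 67
Hub - P2 - P3 - P1 - P4: 20+31+19+12 = 82
Hub - P2 - P3 - P4 - P1: 20+31+7+12 = 70
Hub - P2 - P4 - P1 - P3: 20+24+12+19 = 75
Hub - P2 - P4 - P3 - P1: 20+24+7+19 = 70
Hub - P3 - P1 - P2 - P4: 11+19+28+24 = 82
Hub - P3 - P1 - P4 - P2: 11+19+12+24 = 66
… (10 more)
The minimum is 58.
One shortest path: Hub → P1 → P3 → P4 → P2.

Minimum one-way distance = 58 km.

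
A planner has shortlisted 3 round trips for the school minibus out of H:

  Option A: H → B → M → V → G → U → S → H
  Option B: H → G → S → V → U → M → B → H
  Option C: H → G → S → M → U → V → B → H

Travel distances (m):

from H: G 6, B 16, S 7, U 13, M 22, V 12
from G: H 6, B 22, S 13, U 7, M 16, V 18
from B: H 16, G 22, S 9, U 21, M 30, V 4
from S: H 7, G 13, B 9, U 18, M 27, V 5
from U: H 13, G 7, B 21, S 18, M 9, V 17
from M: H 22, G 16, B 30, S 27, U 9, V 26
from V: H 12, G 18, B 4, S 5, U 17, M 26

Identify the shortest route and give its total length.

Option A: 16 + 30 + 26 + 18 + 7 + 18 + 7 = 122
Option B: 6 + 13 + 5 + 17 + 9 + 30 + 16 = 96
Option C: 6 + 13 + 27 + 9 + 17 + 4 + 16 = 92

92 m — Option C is the shortest.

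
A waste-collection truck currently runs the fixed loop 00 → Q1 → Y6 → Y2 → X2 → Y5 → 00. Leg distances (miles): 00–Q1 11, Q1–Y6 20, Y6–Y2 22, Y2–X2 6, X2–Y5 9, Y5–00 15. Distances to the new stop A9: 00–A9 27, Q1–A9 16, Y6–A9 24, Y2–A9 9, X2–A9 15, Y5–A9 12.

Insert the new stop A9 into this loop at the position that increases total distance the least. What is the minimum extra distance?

Insertion cost between consecutive stops i–j is d(i,A9) + d(A9,j) − d(i,j):
  between 00 and Q1: 27 + 16 − 11 = 32
  between Q1 and Y6: 16 + 24 − 20 = 20
  between Y6 and Y2: 24 + 9 − 22 = 11
  between Y2 and X2: 9 + 15 − 6 = 18
  between X2 and Y5: 15 + 12 − 9 = 18
  between Y5 and 00: 12 + 27 − 15 = 24
Cheapest insertion is between Y6 and Y2, adding 11.
New total = 83 + 11 = 94.

Minimum extra distance: 11 miles, inserting A9 between Y6 and Y2.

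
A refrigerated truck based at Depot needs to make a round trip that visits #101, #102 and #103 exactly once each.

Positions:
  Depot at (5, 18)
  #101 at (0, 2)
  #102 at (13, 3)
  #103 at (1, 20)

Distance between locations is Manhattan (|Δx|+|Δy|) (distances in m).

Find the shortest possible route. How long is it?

Shortest round trip = 62 m.

With 3 stops there are 3!/2 = 3 distinct round trips (a route and its reverse cost the same).
Depot-#101-#102-#103-Depot: 21+14+29+6 = 70
Depot-#101-#103-#102-Depot: 21+19+29+23 = 92
Depot-#102-#101-#103-Depot: 23+14+19+6 = 62
The minimum is 62.
One optimal route: Depot → #102 → #101 → #103 → Depot (or its reverse).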